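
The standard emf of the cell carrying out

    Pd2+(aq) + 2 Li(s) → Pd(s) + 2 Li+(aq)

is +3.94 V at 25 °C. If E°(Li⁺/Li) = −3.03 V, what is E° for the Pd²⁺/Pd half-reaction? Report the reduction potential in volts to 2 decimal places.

+0.91 V

In the reaction as written the Pd²⁺/Pd couple is reduced (cathode) and Li⁺/Li is oxidized (anode), so E°cell = E°(Pd²⁺/Pd) − E°(Li⁺/Li).
E°(Pd²⁺/Pd) = E°cell + E°(anode) = +3.94 + (−3.03) = +0.91 V.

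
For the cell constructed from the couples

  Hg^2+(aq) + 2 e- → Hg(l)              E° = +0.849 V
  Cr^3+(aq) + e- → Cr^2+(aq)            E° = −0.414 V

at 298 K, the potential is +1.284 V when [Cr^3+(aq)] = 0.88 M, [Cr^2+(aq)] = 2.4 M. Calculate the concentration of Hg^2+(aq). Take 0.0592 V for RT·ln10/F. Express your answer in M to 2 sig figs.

0.69 M

The Hg²⁺/Hg couple has the larger reduction potential, so it is the cathode: E°cell = +0.849 − (−0.414) = +1.263 V and n = 2.
Rearranging E = E° − (0.0592/n)·log Q gives log Q = 2(+1.263 − (+1.284))/0.0592 = −0.709.
Balancing electrons gives Hg^2+(aq) + 2 Cr^2+(aq) → Hg(l) + 2 Cr^3+(aq); thus Q = [Cr^3+(aq)]^2 / ([Hg^2+(aq)]·[Cr^2+(aq)]^2).
Substituting the known concentrations and solving, log [Hg^2+(aq)] = −0.162 and [Hg^2+(aq)] = 0.69 M.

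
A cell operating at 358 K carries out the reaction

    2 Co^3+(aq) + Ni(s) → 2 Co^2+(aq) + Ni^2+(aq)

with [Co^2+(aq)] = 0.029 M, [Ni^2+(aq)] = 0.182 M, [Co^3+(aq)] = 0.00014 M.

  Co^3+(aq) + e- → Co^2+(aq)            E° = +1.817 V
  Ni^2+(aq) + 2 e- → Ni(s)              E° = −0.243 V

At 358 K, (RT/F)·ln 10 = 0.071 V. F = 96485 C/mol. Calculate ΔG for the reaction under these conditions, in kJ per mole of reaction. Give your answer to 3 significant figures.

With Co³⁺/Co²⁺ reduced at the cathode, E°cell = +1.817 − (−0.243) = +2.060 V and n = 2.
Here Q = ([Co^2+(aq)]^2·[Ni^2+(aq)]) / [Co^3+(aq)]^2 = 7.81×10^3 (log Q = 3.893), giving E = +2.060 − (0.071/2)·(3.893) = +1.9218 V.
ΔG = −nFE = −(2)(96485)(+1.9218) J/mol = −371 kJ/mol.

−371 kJ/mol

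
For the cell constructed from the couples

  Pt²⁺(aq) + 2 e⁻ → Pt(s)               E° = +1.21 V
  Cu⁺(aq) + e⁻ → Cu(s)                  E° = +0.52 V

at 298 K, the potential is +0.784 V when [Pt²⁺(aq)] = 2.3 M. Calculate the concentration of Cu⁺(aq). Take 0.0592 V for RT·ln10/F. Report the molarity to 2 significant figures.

0.039 M

Pt²⁺/Pt is the cathode (higher E°); E°cell = +1.21 − (+0.52) = +0.69 V with n = 2.
Rearranging E = E° − (0.0592/n)·log Q gives log Q = 2(+0.69 − (+0.784))/0.0592 = −3.176.
The balanced reaction is Pt²⁺(aq) + 2 Cu(s) → Pt(s) + 2 Cu⁺(aq), so Q = [Cu⁺(aq)]^2 / [Pt²⁺(aq)].
Substituting the known concentrations and solving, log [Cu⁺(aq)] = −1.407 and [Cu⁺(aq)] = 0.039 M.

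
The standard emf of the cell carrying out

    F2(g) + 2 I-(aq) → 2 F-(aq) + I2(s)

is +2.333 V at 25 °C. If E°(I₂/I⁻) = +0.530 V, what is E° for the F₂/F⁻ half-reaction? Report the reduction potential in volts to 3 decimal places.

+2.863 V

In the reaction as written the F₂/F⁻ couple is reduced (cathode) and I₂/I⁻ is oxidized (anode), so E°cell = E°(F₂/F⁻) − E°(I₂/I⁻).
E°(F₂/F⁻) = E°cell + E°(anode) = +2.333 + (+0.530) = +2.863 V.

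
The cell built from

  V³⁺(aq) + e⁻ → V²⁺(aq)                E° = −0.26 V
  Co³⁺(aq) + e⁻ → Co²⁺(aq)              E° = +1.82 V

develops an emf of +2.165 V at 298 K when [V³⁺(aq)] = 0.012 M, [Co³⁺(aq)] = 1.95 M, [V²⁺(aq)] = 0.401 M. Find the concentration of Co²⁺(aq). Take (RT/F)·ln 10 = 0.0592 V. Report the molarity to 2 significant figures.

Co³⁺/Co²⁺ is the cathode (higher E°); E°cell = +1.82 − (−0.26) = +2.08 V with n = 1.
Since E = E° − (0.0592/n)·log Q, log Q = n(E° − E)/0.0592 = −1.436.
Balancing electrons gives Co³⁺(aq) + V²⁺(aq) → Co²⁺(aq) + V³⁺(aq); thus Q = ([Co²⁺(aq)]·[V³⁺(aq)]) / ([Co³⁺(aq)]·[V²⁺(aq)]).
Isolating [Co²⁺(aq)] in Q = 10^{−1.436} yields log [Co²⁺(aq)] = 0.378, i.e. 2.4 M.

2.4 M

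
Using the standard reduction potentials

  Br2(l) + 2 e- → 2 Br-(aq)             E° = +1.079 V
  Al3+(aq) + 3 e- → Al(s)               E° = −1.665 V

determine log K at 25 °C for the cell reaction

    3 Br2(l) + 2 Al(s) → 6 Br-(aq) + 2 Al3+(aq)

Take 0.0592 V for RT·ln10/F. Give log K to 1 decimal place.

log K = 278.1

The Br₂/Br⁻ couple is reduced (cathode); E°cell = +1.079 − (−1.665) = +2.744 V with n = 6.
At equilibrium E = 0, so log K = nE°cell / 0.0592 = (6)(+2.744) / 0.0592 = 278.1.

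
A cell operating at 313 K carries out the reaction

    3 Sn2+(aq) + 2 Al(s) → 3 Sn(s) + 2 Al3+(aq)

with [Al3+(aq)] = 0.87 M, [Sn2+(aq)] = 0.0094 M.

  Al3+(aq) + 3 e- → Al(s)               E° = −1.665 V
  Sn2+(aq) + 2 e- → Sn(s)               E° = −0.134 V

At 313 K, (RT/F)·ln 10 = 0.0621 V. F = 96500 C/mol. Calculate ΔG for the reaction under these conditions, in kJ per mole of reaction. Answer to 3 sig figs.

−851 kJ/mol

With Sn²⁺/Sn reduced at the cathode, E°cell = −0.134 − (−1.665) = +1.531 V and n = 6.
The reaction quotient is [Al3+(aq)]^2 / [Sn2+(aq)]^3 = 9.11×10^5; by Nernst, E = +1.531 − (0.0621/6)(5.960) = +1.4693 V.
ΔG = −nFE = −(6)(96500)(+1.4693) J/mol = −851 kJ/mol.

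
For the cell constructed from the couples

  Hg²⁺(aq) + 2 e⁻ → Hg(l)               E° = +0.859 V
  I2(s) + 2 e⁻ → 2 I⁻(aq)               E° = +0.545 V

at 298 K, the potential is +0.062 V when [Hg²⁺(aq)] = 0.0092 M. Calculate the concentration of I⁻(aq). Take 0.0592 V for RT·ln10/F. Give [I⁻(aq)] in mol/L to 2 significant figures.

The Hg²⁺/Hg couple has the larger reduction potential, so it is the cathode: E°cell = +0.859 − (+0.545) = +0.314 V and n = 2.
Rearranging E = E° − (0.0592/n)·log Q gives log Q = 2(+0.314 − (+0.062))/0.0592 = 8.514.
Balancing electrons gives Hg²⁺(aq) + 2 I⁻(aq) → Hg(l) + I2(s); thus Q = 1 / ([Hg²⁺(aq)]·[I⁻(aq)]^2).
Substituting the known concentrations and solving, log [I⁻(aq)] = −3.239 and [I⁻(aq)] = 0.00058 M.

0.00058 M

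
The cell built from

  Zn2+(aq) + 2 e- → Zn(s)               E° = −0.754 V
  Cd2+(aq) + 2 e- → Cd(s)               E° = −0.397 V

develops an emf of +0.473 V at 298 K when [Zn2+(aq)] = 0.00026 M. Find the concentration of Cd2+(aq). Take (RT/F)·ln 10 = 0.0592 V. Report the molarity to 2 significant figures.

2.2 M

The Cd²⁺/Cd couple has the larger reduction potential, so it is the cathode: E°cell = −0.397 − (−0.754) = +0.357 V and n = 2.
From the Nernst equation, log Q = n(E° − E)/0.0592 = 2·(+0.357 − (+0.473))/0.0592 = −3.919.
The balanced reaction is Cd2+(aq) + Zn(s) → Cd(s) + Zn2+(aq), so Q = [Zn2+(aq)] / [Cd2+(aq)].
Isolating [Cd2+(aq)] in Q = 10^{−3.919} yields log [Cd2+(aq)] = 0.334, i.e. 2.2 M.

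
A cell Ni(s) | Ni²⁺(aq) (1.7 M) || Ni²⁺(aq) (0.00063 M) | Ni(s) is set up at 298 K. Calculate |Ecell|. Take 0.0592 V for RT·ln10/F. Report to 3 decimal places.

For a concentration cell E°cell = 0, since both electrodes use the same couple.
The compartment with the higher Ni²⁺(aq) concentration (1.7 M) acts as the cathode; ions are reduced there and produced at the dilute (0.00063 M) anode.
With n = 2, Ecell = −(0.0592/2)·log([dilute]/[conc]) = −(0.0592/2)·log(0.00063/1.7) = +0.102 V.

0.102 V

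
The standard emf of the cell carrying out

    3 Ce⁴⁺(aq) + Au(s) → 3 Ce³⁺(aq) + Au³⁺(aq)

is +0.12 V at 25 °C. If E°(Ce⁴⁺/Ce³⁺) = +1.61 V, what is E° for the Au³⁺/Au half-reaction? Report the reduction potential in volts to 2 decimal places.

+1.49 V

In the reaction as written the Ce⁴⁺/Ce³⁺ couple is reduced (cathode) and Au³⁺/Au is oxidized (anode), so E°cell = E°(Ce⁴⁺/Ce³⁺) − E°(Au³⁺/Au).
E°(Au³⁺/Au) = E°(cathode) − E°cell = +1.61 − (+0.12) = +1.49 V.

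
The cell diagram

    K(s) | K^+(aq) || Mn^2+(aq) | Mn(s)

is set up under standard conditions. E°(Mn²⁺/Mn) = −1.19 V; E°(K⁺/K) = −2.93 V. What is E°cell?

+1.74 V

By convention the left-hand electrode in cell notation is the anode (oxidation) and the right-hand electrode is the cathode (reduction).
E°cell = E°(right) − E°(left) = −1.19 − (−2.93) = +1.74 V.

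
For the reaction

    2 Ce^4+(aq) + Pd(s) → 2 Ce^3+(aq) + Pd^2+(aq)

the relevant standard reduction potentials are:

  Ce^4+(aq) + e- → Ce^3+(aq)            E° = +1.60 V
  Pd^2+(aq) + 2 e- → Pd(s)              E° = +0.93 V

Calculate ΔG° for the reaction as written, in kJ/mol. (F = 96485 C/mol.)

In the reaction as written Ce^4+(aq) is reduced, so the Ce⁴⁺/Ce³⁺ couple is the cathode and Pd²⁺/Pd is the anode.
E°cell = +1.60 − (+0.93) = +0.67 V; balancing electrons gives n = 2.
ΔG° = −nFE°cell = −(2)(96485)(+0.67) J/mol = −129 kJ/mol.

−129 kJ/mol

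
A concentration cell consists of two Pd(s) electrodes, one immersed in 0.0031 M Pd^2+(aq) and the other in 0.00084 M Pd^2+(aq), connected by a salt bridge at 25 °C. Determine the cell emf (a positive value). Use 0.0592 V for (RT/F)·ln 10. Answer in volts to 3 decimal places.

For a concentration cell E°cell = 0, since both electrodes use the same couple.
The compartment with the higher Pd^2+(aq) concentration (0.0031 M) acts as the cathode; ions are reduced there and produced at the dilute (0.00084 M) anode.
With n = 2, Ecell = −(0.0592/2)·log([dilute]/[conc]) = −(0.0592/2)·log(0.00084/0.0031) = +0.017 V.

0.017 V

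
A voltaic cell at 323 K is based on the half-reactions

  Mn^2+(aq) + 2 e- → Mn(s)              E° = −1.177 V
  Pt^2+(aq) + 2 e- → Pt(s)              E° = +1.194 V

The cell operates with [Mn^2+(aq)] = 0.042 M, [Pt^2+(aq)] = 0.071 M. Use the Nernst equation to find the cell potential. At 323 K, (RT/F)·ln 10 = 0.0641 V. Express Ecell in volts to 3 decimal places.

Pt²⁺/Pt is reduced (cathode, E° = +1.194 V) and Mn²⁺/Mn is oxidized (anode).
E°cell = E°cat − E°an = +1.194 − (−1.177) = +2.371 V; n = 2.
Balancing gives Pt^2+(aq) + Mn(s) → Pt(s) + Mn^2+(aq); hence Q = [Mn^2+(aq)] / [Pt^2+(aq)] = 0.592 (log Q = −0.228).
By the Nernst equation, E = +2.371 − (0.0641/2)·(−0.228) = +2.378 V.

+2.378 V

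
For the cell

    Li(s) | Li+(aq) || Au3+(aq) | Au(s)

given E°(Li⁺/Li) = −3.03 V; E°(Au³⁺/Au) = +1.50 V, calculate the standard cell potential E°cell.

By convention the left-hand electrode in cell notation is the anode (oxidation) and the right-hand electrode is the cathode (reduction).
E°cell = E°(right) − E°(left) = +1.50 − (−3.03) = +4.53 V.

+4.53 V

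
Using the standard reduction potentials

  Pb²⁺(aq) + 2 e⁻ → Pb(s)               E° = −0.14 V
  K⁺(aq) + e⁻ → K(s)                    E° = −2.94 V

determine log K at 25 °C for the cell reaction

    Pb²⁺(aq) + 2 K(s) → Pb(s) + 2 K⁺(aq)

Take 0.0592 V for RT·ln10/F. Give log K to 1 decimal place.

The Pb²⁺/Pb couple is reduced (cathode); E°cell = −0.14 − (−2.94) = +2.80 V with n = 2.
At equilibrium E = 0, so log K = nE°cell / 0.0592 = (2)(+2.80) / 0.0592 = 94.6.

log K = 94.6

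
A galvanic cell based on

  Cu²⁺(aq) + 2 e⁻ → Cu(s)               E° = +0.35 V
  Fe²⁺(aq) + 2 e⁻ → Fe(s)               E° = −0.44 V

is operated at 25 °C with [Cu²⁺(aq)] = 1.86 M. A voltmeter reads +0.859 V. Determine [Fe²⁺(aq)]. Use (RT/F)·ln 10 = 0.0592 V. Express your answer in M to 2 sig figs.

0.0087 M

Cu²⁺/Cu is the cathode (higher E°); E°cell = +0.35 − (−0.44) = +0.79 V with n = 2.
From the Nernst equation, log Q = n(E° − E)/0.0592 = 2·(+0.79 − (+0.859))/0.0592 = −2.331.
The balanced reaction is Cu²⁺(aq) + Fe(s) → Cu(s) + Fe²⁺(aq), so Q = [Fe²⁺(aq)] / [Cu²⁺(aq)].
Solving for the unknown gives log [Fe²⁺(aq)] = −2.061, so [Fe²⁺(aq)] ≈ 0.0087 M.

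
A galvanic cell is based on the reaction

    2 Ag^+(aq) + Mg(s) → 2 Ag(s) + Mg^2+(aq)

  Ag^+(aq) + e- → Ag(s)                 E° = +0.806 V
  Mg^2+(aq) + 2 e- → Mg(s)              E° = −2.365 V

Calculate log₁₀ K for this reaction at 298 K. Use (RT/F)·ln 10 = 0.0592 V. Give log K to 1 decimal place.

log K = 107.1

The Ag⁺/Ag couple is reduced (cathode); E°cell = +0.806 − (−2.365) = +3.171 V with n = 2.
At equilibrium E = 0, so log K = nE°cell / 0.0592 = (2)(+3.171) / 0.0592 = 107.1.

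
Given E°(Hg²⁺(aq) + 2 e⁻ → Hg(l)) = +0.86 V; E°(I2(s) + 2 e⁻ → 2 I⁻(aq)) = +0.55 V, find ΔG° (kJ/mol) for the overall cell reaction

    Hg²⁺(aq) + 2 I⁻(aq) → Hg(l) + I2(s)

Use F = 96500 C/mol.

In the reaction as written Hg²⁺(aq) is reduced, so the Hg²⁺/Hg couple is the cathode and I₂/I⁻ is the anode.
E°cell = +0.86 − (+0.55) = +0.31 V; balancing electrons gives n = 2.
ΔG° = −nFE°cell = −(2)(96500)(+0.31) J/mol = −59.8 kJ/mol.

−59.8 kJ/mol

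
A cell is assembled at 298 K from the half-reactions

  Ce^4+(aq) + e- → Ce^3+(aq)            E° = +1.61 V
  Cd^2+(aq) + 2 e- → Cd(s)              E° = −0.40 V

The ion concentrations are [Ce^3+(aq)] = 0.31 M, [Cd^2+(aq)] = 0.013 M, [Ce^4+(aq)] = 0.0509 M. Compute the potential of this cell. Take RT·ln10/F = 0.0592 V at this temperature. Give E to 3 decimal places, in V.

Since E°(Ce⁴⁺/Ce³⁺) > E°(Cd²⁺/Cd), Ce⁴⁺/Ce³⁺ serves as the cathode.
E°cell = E°cat − E°an = +1.61 − (−0.40) = +2.01 V; n = 2.
For the overall reaction 2 Ce^4+(aq) + Cd(s) → 2 Ce^3+(aq) + Cd^2+(aq), Q = ([Ce^3+(aq)]^2·[Cd^2+(aq)]) / [Ce^4+(aq)]^2 = 0.482, giving log Q = −0.317.
E = E° − (0.0592/n)·log Q = +2.01 − (0.0592/2)(−0.317) = +2.019 V.

+2.019 V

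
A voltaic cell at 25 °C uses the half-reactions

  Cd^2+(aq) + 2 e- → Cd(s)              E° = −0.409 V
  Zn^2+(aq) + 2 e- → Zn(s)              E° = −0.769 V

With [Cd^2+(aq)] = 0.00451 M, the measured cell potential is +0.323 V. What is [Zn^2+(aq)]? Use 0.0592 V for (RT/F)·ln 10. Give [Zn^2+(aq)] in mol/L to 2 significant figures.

0.080 M

Cd²⁺/Cd is the cathode (higher E°); E°cell = −0.409 − (−0.769) = +0.360 V with n = 2.
Rearranging E = E° − (0.0592/n)·log Q gives log Q = 2(+0.360 − (+0.323))/0.0592 = 1.250.
Balancing electrons gives Cd^2+(aq) + Zn(s) → Cd(s) + Zn^2+(aq); thus Q = [Zn^2+(aq)] / [Cd^2+(aq)].
Isolating [Zn^2+(aq)] in Q = 10^{1.250} yields log [Zn^2+(aq)] = −1.096, i.e. 0.080 M.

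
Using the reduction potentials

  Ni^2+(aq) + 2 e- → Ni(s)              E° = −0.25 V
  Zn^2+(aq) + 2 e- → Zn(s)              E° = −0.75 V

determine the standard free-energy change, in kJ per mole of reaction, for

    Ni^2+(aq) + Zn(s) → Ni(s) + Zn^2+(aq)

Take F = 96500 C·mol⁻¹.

−96.5 kJ/mol

In the reaction as written Ni^2+(aq) is reduced, so the Ni²⁺/Ni couple is the cathode and Zn²⁺/Zn is the anode.
E°cell = −0.25 − (−0.75) = +0.50 V; balancing electrons gives n = 2.
ΔG° = −nFE°cell = −(2)(96500)(+0.50) J/mol = −96.5 kJ/mol.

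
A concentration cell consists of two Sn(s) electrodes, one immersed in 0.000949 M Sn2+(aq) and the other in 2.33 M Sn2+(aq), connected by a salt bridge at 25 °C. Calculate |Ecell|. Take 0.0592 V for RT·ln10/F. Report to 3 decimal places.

For a concentration cell E°cell = 0, since both electrodes use the same couple.
The compartment with the higher Sn2+(aq) concentration (2.33 M) acts as the cathode; ions are reduced there and produced at the dilute (0.000949 M) anode.
With n = 2, Ecell = −(0.0592/2)·log([dilute]/[conc]) = −(0.0592/2)·log(0.000949/2.33) = +0.100 V.

0.100 V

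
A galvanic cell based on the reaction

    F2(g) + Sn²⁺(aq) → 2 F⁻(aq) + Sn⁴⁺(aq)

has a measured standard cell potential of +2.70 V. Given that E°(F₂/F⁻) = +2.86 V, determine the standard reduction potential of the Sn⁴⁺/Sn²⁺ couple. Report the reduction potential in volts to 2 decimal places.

In the reaction as written the F₂/F⁻ couple is reduced (cathode) and Sn⁴⁺/Sn²⁺ is oxidized (anode), so E°cell = E°(F₂/F⁻) − E°(Sn⁴⁺/Sn²⁺).
E°(Sn⁴⁺/Sn²⁺) = E°(cathode) − E°cell = +2.86 − (+2.70) = +0.16 V.

+0.16 V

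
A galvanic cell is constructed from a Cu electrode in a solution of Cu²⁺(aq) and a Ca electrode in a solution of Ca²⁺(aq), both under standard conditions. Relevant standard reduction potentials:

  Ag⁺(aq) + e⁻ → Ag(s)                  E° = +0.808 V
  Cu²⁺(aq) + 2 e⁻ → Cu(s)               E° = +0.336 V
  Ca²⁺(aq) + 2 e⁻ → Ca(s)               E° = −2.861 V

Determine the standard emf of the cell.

+3.197 V

The Cu²⁺/Cu couple has the higher E°, so Cu ion is reduced (cathode) and Ca is oxidized (anode).
E°cell = E°(cathode) − E°(anode) = +0.336 − (−2.861) = +3.197 V.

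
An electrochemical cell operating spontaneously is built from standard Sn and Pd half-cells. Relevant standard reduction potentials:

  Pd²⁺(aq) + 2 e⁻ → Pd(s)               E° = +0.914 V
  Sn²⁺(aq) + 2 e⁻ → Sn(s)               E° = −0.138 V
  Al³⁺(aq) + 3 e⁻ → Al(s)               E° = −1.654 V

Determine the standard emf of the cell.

+1.052 V

The Pd²⁺/Pd couple has the higher E°, so Pd ion is reduced (cathode) and Sn is oxidized (anode).
E°cell = E°(cathode) − E°(anode) = +0.914 − (−0.138) = +1.052 V.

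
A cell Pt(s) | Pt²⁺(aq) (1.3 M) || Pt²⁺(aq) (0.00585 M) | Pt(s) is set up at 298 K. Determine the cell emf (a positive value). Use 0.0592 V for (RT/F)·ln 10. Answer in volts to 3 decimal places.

0.069 V

For a concentration cell E°cell = 0, since both electrodes use the same couple.
The compartment with the higher Pt²⁺(aq) concentration (1.3 M) acts as the cathode; ions are reduced there and produced at the dilute (0.00585 M) anode.
With n = 2, Ecell = −(0.0592/2)·log([dilute]/[conc]) = −(0.0592/2)·log(0.00585/1.3) = +0.069 V.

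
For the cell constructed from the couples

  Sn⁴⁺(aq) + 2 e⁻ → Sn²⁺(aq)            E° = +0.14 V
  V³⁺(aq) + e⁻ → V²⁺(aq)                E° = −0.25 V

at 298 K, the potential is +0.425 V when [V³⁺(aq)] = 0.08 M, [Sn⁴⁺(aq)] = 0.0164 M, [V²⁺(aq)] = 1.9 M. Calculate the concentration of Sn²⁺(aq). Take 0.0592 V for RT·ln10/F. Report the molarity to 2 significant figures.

With Sn⁴⁺/Sn²⁺ at the cathode and V³⁺/V²⁺ at the anode, E°cell = +0.14 − (−0.25) = +0.39 V (n = 2).
Since E = E° − (0.0592/n)·log Q, log Q = n(E° − E)/0.0592 = −1.182.
For Sn⁴⁺(aq) + 2 V²⁺(aq) → Sn²⁺(aq) + 2 V³⁺(aq), the reaction quotient is Q = ([Sn²⁺(aq)]·[V³⁺(aq)]^2) / ([Sn⁴⁺(aq)]·[V²⁺(aq)]^2).
Substituting the known concentrations and solving, log [Sn²⁺(aq)] = −0.216 and [Sn²⁺(aq)] = 0.61 M.

0.61 M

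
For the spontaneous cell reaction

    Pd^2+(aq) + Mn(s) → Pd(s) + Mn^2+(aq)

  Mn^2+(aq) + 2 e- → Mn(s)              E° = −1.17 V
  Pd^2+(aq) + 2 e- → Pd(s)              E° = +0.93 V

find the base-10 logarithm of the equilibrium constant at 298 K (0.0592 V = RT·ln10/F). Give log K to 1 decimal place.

The Pd²⁺/Pd couple is reduced (cathode); E°cell = +0.93 − (−1.17) = +2.10 V with n = 2.
At equilibrium E = 0, so log K = nE°cell / 0.0592 = (2)(+2.10) / 0.0592 = 70.9.

log K = 70.9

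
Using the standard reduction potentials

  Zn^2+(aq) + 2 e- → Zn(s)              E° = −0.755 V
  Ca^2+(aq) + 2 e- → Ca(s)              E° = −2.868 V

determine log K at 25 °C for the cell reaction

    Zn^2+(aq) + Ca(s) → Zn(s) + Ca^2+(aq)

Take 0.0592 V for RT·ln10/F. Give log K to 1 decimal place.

log K = 71.4

The Zn²⁺/Zn couple is reduced (cathode); E°cell = −0.755 − (−2.868) = +2.113 V with n = 2.
At equilibrium E = 0, so log K = nE°cell / 0.0592 = (2)(+2.113) / 0.0592 = 71.4.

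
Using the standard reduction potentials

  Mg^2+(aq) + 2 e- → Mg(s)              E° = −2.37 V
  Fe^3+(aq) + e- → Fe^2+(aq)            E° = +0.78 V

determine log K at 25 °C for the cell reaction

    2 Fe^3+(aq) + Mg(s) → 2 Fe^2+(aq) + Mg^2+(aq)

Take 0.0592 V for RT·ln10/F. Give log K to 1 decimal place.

log K = 106.4

The Fe³⁺/Fe²⁺ couple is reduced (cathode); E°cell = +0.78 − (−2.37) = +3.15 V with n = 2.
At equilibrium E = 0, so log K = nE°cell / 0.0592 = (2)(+3.15) / 0.0592 = 106.4.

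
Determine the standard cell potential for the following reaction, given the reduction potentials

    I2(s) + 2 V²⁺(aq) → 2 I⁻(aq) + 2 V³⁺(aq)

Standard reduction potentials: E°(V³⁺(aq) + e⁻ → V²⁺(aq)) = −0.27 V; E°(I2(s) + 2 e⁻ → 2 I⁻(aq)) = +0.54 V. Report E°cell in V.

+0.81 V

I2(s) gains electrons, so the I₂/I⁻ couple is the cathode; the V³⁺/V²⁺ couple is the anode.
E°cell = E°(cathode) − E°(anode) = +0.54 − (−0.27) = +0.81 V.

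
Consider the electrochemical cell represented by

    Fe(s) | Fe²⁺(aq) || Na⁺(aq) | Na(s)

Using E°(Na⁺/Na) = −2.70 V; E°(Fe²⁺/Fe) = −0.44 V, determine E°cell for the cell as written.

−2.26 V

By convention the left-hand electrode in cell notation is the anode (oxidation) and the right-hand electrode is the cathode (reduction).
E°cell = E°(right) − E°(left) = −2.70 − (−0.44) = −2.26 V.
The negative sign shows that, as written, the cell would require an external voltage to drive the reaction.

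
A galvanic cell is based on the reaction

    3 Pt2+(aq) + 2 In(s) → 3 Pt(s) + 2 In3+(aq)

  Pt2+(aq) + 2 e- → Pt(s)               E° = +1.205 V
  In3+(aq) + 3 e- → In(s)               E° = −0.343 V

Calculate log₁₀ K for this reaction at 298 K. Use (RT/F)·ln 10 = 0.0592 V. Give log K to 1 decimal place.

The Pt²⁺/Pt couple is reduced (cathode); E°cell = +1.205 − (−0.343) = +1.548 V with n = 6.
At equilibrium E = 0, so log K = nE°cell / 0.0592 = (6)(+1.548) / 0.0592 = 156.9.

log K = 156.9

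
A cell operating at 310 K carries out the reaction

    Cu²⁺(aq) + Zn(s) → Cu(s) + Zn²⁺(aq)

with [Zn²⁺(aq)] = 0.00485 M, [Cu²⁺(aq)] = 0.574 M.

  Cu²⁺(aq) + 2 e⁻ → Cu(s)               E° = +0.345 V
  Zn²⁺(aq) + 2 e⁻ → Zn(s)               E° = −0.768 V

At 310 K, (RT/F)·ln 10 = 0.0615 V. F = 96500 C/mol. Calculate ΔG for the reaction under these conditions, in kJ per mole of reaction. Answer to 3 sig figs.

−227 kJ/mol

E°cell = +0.345 − (−0.768) = +1.113 V; the balanced reaction transfers n = 2 electrons.
The reaction quotient is [Zn²⁺(aq)] / [Cu²⁺(aq)] = 0.00845; by Nernst, E = +1.113 − (0.0615/2)(−2.073) = +1.1767 V.
Then ΔG = −nFE = −2 × 96500 × +1.1767 J/mol = −227 kJ/mol.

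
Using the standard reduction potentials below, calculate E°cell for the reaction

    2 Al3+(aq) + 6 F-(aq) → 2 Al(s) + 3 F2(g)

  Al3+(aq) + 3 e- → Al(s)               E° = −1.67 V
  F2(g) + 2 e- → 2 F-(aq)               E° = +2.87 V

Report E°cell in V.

−4.54 V

Al3+(aq) gains electrons, so the Al³⁺/Al couple is the cathode; the F₂/F⁻ couple is the anode.
E°cell = E°(cathode) − E°(anode) = −1.67 − (+2.87) = −4.54 V.
The negative E°cell means the reaction is non-spontaneous in the direction written.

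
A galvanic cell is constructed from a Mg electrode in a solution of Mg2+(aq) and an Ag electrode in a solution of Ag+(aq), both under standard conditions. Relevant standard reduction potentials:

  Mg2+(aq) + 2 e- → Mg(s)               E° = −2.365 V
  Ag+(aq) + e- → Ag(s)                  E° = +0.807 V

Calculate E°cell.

+3.172 V

Of the two couples in this cell, the one with the more positive reduction potential is reduced at the cathode: here that is Ag⁺/Ag (+0.807 V); Mg²⁺/Mg (−2.365 V) is the anode.
E°cell = E°(cathode) − E°(anode) = +0.807 − (−2.365) = +3.172 V.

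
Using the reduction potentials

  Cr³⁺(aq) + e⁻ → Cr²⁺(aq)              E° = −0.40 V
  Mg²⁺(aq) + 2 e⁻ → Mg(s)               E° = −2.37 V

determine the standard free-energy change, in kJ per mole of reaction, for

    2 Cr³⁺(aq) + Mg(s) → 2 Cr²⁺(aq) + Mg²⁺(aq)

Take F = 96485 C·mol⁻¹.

−380 kJ/mol

In the reaction as written Cr³⁺(aq) is reduced, so the Cr³⁺/Cr²⁺ couple is the cathode and Mg²⁺/Mg is the anode.
E°cell = −0.40 − (−2.37) = +1.97 V; balancing electrons gives n = 2.
ΔG° = −nFE°cell = −(2)(96485)(+1.97) J/mol = −380 kJ/mol.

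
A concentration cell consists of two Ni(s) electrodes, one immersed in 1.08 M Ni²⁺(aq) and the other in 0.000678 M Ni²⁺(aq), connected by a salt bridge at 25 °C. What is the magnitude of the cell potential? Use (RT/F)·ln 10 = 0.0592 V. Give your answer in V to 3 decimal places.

0.095 V

For a concentration cell E°cell = 0, since both electrodes use the same couple.
The compartment with the higher Ni²⁺(aq) concentration (1.08 M) acts as the cathode; ions are reduced there and produced at the dilute (0.000678 M) anode.
With n = 2, Ecell = −(0.0592/2)·log([dilute]/[conc]) = −(0.0592/2)·log(0.000678/1.08) = +0.095 V.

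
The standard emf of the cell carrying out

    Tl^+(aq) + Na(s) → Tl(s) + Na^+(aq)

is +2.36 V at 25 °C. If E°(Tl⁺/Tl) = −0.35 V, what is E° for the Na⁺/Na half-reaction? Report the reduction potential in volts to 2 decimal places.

In the reaction as written the Tl⁺/Tl couple is reduced (cathode) and Na⁺/Na is oxidized (anode), so E°cell = E°(Tl⁺/Tl) − E°(Na⁺/Na).
E°(Na⁺/Na) = E°(cathode) − E°cell = −0.35 − (+2.36) = −2.71 V.

−2.71 V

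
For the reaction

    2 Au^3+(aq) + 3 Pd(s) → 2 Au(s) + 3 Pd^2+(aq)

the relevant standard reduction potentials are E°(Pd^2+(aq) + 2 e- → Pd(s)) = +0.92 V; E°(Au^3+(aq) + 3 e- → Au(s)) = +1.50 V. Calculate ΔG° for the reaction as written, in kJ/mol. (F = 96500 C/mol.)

In the reaction as written Au^3+(aq) is reduced, so the Au³⁺/Au couple is the cathode and Pd²⁺/Pd is the anode.
E°cell = +1.50 − (+0.92) = +0.58 V; balancing electrons gives n = 6.
ΔG° = −nFE°cell = −(6)(96500)(+0.58) J/mol = −336 kJ/mol.

−336 kJ/mol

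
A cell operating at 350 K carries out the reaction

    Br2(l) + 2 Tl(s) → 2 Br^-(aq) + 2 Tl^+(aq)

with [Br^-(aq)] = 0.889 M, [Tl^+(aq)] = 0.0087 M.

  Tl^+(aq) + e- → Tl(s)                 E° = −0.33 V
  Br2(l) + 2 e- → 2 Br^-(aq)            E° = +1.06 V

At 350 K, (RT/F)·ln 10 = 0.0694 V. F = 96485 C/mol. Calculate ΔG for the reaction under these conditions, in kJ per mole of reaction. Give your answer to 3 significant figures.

−296 kJ/mol

With Br₂/Br⁻ reduced at the cathode, E°cell = +1.06 − (−0.33) = +1.39 V and n = 2.
The reaction quotient is [Br^-(aq)]^2·[Tl^+(aq)]^2 = 5.98×10^−5; by Nernst, E = +1.39 − (0.0694/2)(−4.223) = +1.5365 V.
ΔG = −nFE = −(2)(96485)(+1.5365) J/mol = −296 kJ/mol.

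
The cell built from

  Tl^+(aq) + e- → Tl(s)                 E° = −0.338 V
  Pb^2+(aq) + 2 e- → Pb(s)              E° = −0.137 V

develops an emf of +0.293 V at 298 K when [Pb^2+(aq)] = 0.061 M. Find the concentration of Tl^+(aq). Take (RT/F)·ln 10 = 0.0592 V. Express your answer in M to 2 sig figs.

With Pb²⁺/Pb at the cathode and Tl⁺/Tl at the anode, E°cell = −0.137 − (−0.338) = +0.201 V (n = 2).
From the Nernst equation, log Q = n(E° − E)/0.0592 = 2·(+0.201 − (+0.293))/0.0592 = −3.108.
The balanced reaction is Pb^2+(aq) + 2 Tl(s) → Pb(s) + 2 Tl^+(aq), so Q = [Tl^+(aq)]^2 / [Pb^2+(aq)].
Substituting the known concentrations and solving, log [Tl^+(aq)] = −2.161 and [Tl^+(aq)] = 0.0069 M.

0.0069 M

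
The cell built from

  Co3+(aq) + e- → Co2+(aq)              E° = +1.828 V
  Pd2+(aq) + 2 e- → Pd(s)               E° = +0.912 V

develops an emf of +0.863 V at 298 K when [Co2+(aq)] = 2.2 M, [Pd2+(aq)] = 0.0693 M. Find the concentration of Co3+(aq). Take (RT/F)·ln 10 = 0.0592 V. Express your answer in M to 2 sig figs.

0.074 M

The Co³⁺/Co²⁺ couple has the larger reduction potential, so it is the cathode: E°cell = +1.828 − (+0.912) = +0.916 V and n = 2.
Rearranging E = E° − (0.0592/n)·log Q gives log Q = 2(+0.916 − (+0.863))/0.0592 = 1.791.
The balanced reaction is 2 Co3+(aq) + Pd(s) → 2 Co2+(aq) + Pd2+(aq), so Q = ([Co2+(aq)]^2·[Pd2+(aq)]) / [Co3+(aq)]^2.
Solving for the unknown gives log [Co3+(aq)] = −1.133, so [Co3+(aq)] ≈ 0.074 M.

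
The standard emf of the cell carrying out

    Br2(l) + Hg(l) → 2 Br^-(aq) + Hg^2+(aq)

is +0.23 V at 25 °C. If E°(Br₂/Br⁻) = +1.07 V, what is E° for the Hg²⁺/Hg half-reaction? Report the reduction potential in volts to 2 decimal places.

+0.84 V

In the reaction as written the Br₂/Br⁻ couple is reduced (cathode) and Hg²⁺/Hg is oxidized (anode), so E°cell = E°(Br₂/Br⁻) − E°(Hg²⁺/Hg).
E°(Hg²⁺/Hg) = E°(cathode) − E°cell = +1.07 − (+0.23) = +0.84 V.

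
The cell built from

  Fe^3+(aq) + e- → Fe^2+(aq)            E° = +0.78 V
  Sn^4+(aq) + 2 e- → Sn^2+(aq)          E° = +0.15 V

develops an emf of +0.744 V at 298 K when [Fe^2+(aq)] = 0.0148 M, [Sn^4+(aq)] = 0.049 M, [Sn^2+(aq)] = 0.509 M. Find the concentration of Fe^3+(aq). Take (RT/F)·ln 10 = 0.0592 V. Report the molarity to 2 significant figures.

With Fe³⁺/Fe²⁺ at the cathode and Sn⁴⁺/Sn²⁺ at the anode, E°cell = +0.78 − (+0.15) = +0.63 V (n = 2).
Since E = E° − (0.0592/n)·log Q, log Q = n(E° − E)/0.0592 = −3.851.
The balanced reaction is 2 Fe^3+(aq) + Sn^2+(aq) → 2 Fe^2+(aq) + Sn^4+(aq), so Q = ([Fe^2+(aq)]^2·[Sn^4+(aq)]) / ([Fe^3+(aq)]^2·[Sn^2+(aq)]).
Substituting the known concentrations and solving, log [Fe^3+(aq)] = −0.412 and [Fe^3+(aq)] = 0.39 M.

0.39 M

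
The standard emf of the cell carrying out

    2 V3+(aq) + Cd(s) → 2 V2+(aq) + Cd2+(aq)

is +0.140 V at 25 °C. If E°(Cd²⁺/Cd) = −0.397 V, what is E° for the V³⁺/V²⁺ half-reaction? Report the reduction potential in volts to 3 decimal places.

In the reaction as written the V³⁺/V²⁺ couple is reduced (cathode) and Cd²⁺/Cd is oxidized (anode), so E°cell = E°(V³⁺/V²⁺) − E°(Cd²⁺/Cd).
E°(V³⁺/V²⁺) = E°cell + E°(anode) = +0.140 + (−0.397) = −0.257 V.

−0.257 V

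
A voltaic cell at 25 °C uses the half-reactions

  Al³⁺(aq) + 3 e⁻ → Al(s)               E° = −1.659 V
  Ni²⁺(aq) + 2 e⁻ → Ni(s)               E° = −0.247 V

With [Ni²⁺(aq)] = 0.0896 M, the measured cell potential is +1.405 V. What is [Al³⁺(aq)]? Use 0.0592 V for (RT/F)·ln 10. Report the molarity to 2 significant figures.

The Ni²⁺/Ni couple has the larger reduction potential, so it is the cathode: E°cell = −0.247 − (−1.659) = +1.412 V and n = 6.
Rearranging E = E° − (0.0592/n)·log Q gives log Q = 6(+1.412 − (+1.405))/0.0592 = 0.709.
For 3 Ni²⁺(aq) + 2 Al(s) → 3 Ni(s) + 2 Al³⁺(aq), the reaction quotient is Q = [Al³⁺(aq)]^2 / [Ni²⁺(aq)]^3.
Substituting the known concentrations and solving, log [Al³⁺(aq)] = −1.217 and [Al³⁺(aq)] = 0.061 M.

0.061 M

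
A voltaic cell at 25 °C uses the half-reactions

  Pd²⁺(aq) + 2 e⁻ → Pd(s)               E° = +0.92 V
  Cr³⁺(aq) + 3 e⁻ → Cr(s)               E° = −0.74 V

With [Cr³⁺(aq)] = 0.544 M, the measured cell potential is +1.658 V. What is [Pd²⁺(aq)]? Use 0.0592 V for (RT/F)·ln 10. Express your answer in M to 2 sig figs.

Pd²⁺/Pd is the cathode (higher E°); E°cell = +0.92 − (−0.74) = +1.66 V with n = 6.
Since E = E° − (0.0592/n)·log Q, log Q = n(E° − E)/0.0592 = 0.203.
Balancing electrons gives 3 Pd²⁺(aq) + 2 Cr(s) → 3 Pd(s) + 2 Cr³⁺(aq); thus Q = [Cr³⁺(aq)]^2 / [Pd²⁺(aq)]^3.
Solving for the unknown gives log [Pd²⁺(aq)] = −0.244, so [Pd²⁺(aq)] ≈ 0.57 M.

0.57 M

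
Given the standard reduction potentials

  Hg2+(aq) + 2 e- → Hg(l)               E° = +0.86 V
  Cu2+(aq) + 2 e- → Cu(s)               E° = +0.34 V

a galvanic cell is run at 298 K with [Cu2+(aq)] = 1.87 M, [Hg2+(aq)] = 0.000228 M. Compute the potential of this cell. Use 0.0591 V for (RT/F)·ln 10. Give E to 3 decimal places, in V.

+0.404 V

Hg²⁺/Hg is reduced (cathode, E° = +0.86 V) and Cu²⁺/Cu is oxidized (anode).
The standard potential is +0.86 − (+0.34) = +0.52 V and the balanced reaction transfers n = 2 electrons.
Balancing gives Hg2+(aq) + Cu(s) → Hg(l) + Cu2+(aq); hence Q = [Cu2+(aq)] / [Hg2+(aq)] = 8.2×10^3 (log Q = 3.914).
E = E° − (0.0591/n)·log Q = +0.52 − (0.0591/2)(3.914) = +0.404 V.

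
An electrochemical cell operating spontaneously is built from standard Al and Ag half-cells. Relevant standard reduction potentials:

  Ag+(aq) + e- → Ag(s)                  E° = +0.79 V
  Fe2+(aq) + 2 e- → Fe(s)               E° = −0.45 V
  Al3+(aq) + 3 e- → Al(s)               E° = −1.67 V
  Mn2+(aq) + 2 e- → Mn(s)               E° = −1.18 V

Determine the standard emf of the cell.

+2.46 V

Of the two couples in this cell, the one with the more positive reduction potential is reduced at the cathode: here that is Ag⁺/Ag (+0.79 V); Al³⁺/Al (−1.67 V) is the anode.
E°cell = E°(cathode) − E°(anode) = +0.79 − (−1.67) = +2.46 V.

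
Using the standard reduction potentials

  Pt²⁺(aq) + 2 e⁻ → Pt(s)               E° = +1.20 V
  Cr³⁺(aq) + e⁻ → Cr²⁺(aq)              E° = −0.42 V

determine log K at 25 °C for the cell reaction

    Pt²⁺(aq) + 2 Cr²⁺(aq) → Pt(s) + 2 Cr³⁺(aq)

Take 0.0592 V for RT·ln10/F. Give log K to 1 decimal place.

The Pt²⁺/Pt couple is reduced (cathode); E°cell = +1.20 − (−0.42) = +1.62 V with n = 2.
At equilibrium E = 0, so log K = nE°cell / 0.0592 = (2)(+1.62) / 0.0592 = 54.7.

log K = 54.7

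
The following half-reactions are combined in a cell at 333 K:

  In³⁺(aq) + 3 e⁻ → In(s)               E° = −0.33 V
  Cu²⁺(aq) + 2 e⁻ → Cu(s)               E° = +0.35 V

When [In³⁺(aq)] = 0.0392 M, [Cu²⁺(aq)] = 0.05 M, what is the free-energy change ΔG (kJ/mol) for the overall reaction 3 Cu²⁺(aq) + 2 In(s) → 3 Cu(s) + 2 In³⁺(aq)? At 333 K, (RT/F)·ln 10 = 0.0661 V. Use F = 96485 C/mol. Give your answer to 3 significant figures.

With Cu²⁺/Cu reduced at the cathode, E°cell = +0.35 − (−0.33) = +0.68 V and n = 6.
The reaction quotient is [In³⁺(aq)]^2 / [Cu²⁺(aq)]^3 = 12.3; by Nernst, E = +0.68 − (0.0661/6)(1.090) = +0.6680 V.
ΔG = −nFE = −(6)(96485)(+0.6680) J/mol = −387 kJ/mol.

−387 kJ/mol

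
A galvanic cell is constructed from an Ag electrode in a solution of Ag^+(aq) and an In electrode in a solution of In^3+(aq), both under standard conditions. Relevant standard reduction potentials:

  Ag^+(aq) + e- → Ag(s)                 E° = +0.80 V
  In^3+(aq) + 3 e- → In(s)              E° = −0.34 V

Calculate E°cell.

+1.14 V

Of the two couples in this cell, the one with the more positive reduction potential is reduced at the cathode: here that is Ag⁺/Ag (+0.80 V); In³⁺/In (−0.34 V) is the anode.
E°cell = E°(cathode) − E°(anode) = +0.80 − (−0.34) = +1.14 V.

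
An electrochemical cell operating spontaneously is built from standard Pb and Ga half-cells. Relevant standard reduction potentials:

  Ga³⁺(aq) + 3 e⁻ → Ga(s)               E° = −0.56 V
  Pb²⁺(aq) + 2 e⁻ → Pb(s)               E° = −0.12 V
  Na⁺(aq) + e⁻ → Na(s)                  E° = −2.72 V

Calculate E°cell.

+0.44 V

Of the two couples in this cell, the one with the more positive reduction potential is reduced at the cathode: here that is Pb²⁺/Pb (−0.12 V); Ga³⁺/Ga (−0.56 V) is the anode.
E°cell = E°(cathode) − E°(anode) = −0.12 − (−0.56) = +0.44 V.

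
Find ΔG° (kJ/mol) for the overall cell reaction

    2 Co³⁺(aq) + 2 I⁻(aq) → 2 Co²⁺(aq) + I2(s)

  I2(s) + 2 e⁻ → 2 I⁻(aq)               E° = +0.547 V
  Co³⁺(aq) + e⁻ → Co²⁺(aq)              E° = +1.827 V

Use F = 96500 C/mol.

In the reaction as written Co³⁺(aq) is reduced, so the Co³⁺/Co²⁺ couple is the cathode and I₂/I⁻ is the anode.
E°cell = +1.827 − (+0.547) = +1.280 V; balancing electrons gives n = 2.
ΔG° = −nFE°cell = −(2)(96500)(+1.280) J/mol = −247 kJ/mol.

−247 kJ/mol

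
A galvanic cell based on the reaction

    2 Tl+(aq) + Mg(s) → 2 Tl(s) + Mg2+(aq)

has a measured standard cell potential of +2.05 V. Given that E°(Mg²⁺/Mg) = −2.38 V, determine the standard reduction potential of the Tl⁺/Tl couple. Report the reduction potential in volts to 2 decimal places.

−0.33 V

In the reaction as written the Tl⁺/Tl couple is reduced (cathode) and Mg²⁺/Mg is oxidized (anode), so E°cell = E°(Tl⁺/Tl) − E°(Mg²⁺/Mg).
E°(Tl⁺/Tl) = E°cell + E°(anode) = +2.05 + (−2.38) = −0.33 V.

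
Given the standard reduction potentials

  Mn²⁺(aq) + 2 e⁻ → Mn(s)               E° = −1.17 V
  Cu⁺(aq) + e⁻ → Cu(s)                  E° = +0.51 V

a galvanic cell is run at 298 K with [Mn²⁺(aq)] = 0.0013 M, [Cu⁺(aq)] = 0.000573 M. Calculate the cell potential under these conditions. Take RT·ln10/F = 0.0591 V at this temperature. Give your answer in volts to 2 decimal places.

+1.57 V

Cu⁺/Cu is reduced (cathode, E° = +0.51 V) and Mn²⁺/Mn is oxidized (anode).
E°cell = +0.51 − (−1.17) = +1.68 V, with n = 2 electrons transferred.
For the overall reaction 2 Cu⁺(aq) + Mn(s) → 2 Cu(s) + Mn²⁺(aq), Q = [Mn²⁺(aq)] / [Cu⁺(aq)]^2 = 3.96×10^3, giving log Q = 3.598.
E = E° − (0.0591/n)·log Q = +1.68 − (0.0591/2)(3.598) = +1.57 V.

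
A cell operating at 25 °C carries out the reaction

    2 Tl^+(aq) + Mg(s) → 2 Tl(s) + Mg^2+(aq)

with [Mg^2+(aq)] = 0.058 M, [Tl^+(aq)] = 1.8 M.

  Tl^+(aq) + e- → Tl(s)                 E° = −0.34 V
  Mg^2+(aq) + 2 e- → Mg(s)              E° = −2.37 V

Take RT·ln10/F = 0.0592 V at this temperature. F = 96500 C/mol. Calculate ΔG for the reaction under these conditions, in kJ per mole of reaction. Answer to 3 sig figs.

The standard cell potential is −0.34 − (−2.37) = +2.03 V, with n = 2 electrons in the balanced equation.
The reaction quotient is [Mg^2+(aq)] / [Tl^+(aq)]^2 = 0.0179; by Nernst, E = +2.03 − (0.0592/2)(−1.747) = +2.0817 V.
ΔG = −nFE = −(2)(96500)(+2.0817) J/mol = −402 kJ/mol.

−402 kJ/mol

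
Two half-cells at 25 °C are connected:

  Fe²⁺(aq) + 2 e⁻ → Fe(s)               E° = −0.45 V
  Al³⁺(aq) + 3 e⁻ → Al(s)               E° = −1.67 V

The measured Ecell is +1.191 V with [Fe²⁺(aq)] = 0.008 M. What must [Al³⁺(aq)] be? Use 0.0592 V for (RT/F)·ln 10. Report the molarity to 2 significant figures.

With Fe²⁺/Fe at the cathode and Al³⁺/Al at the anode, E°cell = −0.45 − (−1.67) = +1.22 V (n = 6).
Rearranging E = E° − (0.0592/n)·log Q gives log Q = 6(+1.22 − (+1.191))/0.0592 = 2.939.
The balanced reaction is 3 Fe²⁺(aq) + 2 Al(s) → 3 Fe(s) + 2 Al³⁺(aq), so Q = [Al³⁺(aq)]^2 / [Fe²⁺(aq)]^3.
Isolating [Al³⁺(aq)] in Q = 10^{2.939} yields log [Al³⁺(aq)] = −1.676, i.e. 0.021 M.

0.021 M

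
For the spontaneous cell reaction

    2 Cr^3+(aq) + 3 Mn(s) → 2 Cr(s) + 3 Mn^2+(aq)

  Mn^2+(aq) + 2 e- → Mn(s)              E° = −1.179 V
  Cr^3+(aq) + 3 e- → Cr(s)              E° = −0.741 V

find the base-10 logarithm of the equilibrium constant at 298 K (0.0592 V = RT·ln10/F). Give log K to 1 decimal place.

The Cr³⁺/Cr couple is reduced (cathode); E°cell = −0.741 − (−1.179) = +0.438 V with n = 6.
At equilibrium E = 0, so log K = nE°cell / 0.0592 = (6)(+0.438) / 0.0592 = 44.4.

log K = 44.4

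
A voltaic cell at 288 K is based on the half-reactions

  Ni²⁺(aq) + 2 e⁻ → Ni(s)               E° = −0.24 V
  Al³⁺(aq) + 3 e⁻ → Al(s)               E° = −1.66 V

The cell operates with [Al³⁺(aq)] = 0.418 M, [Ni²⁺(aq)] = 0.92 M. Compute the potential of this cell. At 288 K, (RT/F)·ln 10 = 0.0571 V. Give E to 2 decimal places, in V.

+1.43 V

Ni²⁺/Ni is reduced (cathode, E° = −0.24 V) and Al³⁺/Al is oxidized (anode).
The standard potential is −0.24 − (−1.66) = +1.42 V and the balanced reaction transfers n = 6 electrons.
For the overall reaction 3 Ni²⁺(aq) + 2 Al(s) → 3 Ni(s) + 2 Al³⁺(aq), Q = [Al³⁺(aq)]^2 / [Ni²⁺(aq)]^3 = 0.224, giving log Q = −0.649.
E = E° − (0.0571/n)·log Q = +1.42 − (0.0571/6)(−0.649) = +1.43 V.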